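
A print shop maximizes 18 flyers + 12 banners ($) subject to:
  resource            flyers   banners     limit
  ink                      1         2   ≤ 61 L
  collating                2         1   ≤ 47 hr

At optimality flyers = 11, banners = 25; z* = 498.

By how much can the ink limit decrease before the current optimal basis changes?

Binding constraints: ink, collating. The basis is B = [[1,2],[2,1]] with det -3.
Per unit decrease in ink, x* moves by d = (0.3333, -0.6667).
The basis stays optimal until banners reaches 0; allowable decrease = 37.5 L.

37.5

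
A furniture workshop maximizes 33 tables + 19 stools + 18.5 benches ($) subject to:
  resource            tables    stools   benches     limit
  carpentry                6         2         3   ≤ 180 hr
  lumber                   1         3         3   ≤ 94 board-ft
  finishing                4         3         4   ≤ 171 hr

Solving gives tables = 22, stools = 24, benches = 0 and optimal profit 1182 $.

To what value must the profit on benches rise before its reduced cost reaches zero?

At the optimum: carpentry uses 180 of 180 (binding); lumber uses 94 of 94 (binding); finishing uses 160 of 171 (slack = 11).
Slack constraints have shadow price 0 (complementary slackness).
Dual feasibility on the basic columns requires 6·y_carpentry + 1·y_lumber = 33, 2·y_carpentry + 3·y_lumber = 19.
→ y_carpentry = 5 and y_lumber = 3.
benches enters the basis when its profit ≥ yᵀa₃ = 5·3 + 3·3 = 24.

24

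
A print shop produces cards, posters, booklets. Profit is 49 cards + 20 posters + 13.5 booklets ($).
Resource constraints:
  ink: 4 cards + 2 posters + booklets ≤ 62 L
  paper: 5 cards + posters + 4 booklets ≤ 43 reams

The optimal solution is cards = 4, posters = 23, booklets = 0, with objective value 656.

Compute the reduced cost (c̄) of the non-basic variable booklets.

At the optimum: ink uses 62 of 62 (binding); paper uses 43 of 43 (binding).
Dual feasibility on the basic columns requires 4·y_ink + 5·y_paper = 49, 2·y_ink + 1·y_paper = 20.
→ y_ink = 8.5 and y_paper = 3.
Reduced cost of booklets: c₃ − yᵀa₃ = 13.5 − (8.5·1 + 3·4) = 13.5 − 20.5 = -7.

-7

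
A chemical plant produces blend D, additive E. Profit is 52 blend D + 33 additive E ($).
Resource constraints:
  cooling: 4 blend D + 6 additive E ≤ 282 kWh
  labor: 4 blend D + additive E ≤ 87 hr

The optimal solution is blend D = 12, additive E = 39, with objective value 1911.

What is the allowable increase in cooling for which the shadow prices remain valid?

240

Binding constraints: cooling, labor. The basis is B = [[4,6],[4,1]] with det -20.
Per unit increase in cooling, x* moves by d = (-0.05, 0.2).
The basis stays optimal until blend D reaches 0; allowable increase = 240 kWh.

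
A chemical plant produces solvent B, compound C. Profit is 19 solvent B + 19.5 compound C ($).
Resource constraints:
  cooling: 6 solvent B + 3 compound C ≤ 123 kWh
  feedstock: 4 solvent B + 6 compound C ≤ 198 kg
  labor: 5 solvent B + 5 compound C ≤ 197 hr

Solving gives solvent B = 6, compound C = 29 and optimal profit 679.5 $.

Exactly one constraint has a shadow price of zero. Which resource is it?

cooling: 123/123 (binding)
feedstock: 198/198 (binding)
labor: 175/197 (slack 22)
By complementary slackness, a constraint with positive slack has shadow price 0 → labor.

labor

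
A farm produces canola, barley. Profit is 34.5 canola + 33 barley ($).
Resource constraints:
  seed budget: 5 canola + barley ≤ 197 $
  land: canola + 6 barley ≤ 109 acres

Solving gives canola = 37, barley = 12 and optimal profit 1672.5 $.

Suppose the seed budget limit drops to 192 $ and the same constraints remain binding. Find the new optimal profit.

Both seed budget and land are binding at x*.
Dual feasibility on the basic columns requires 5·y_seed budget + 1·y_land = 34.5, 1·y_seed budget + 6·y_land = 33.
This yields shadow prices y_seed budget = 6, y_land = 4.5.
Δz = y_seed budget·Δb = 6 × (-5) = -30, so new z* = 1672.5 − 30 = 1642.5.

1642.5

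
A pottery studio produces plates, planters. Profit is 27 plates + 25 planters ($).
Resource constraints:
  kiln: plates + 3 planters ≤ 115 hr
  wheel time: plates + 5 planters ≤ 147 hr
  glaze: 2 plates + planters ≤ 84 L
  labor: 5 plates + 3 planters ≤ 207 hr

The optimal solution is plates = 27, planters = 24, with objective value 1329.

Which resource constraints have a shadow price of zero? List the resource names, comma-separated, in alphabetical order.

glaze, kiln

kiln: 99/115 (slack 16)
wheel time: 147/147 (binding)
glaze: 78/84 (slack 6)
labor: 207/207 (binding)
By complementary slackness, a constraint with positive slack has shadow price 0 → glaze, kiln.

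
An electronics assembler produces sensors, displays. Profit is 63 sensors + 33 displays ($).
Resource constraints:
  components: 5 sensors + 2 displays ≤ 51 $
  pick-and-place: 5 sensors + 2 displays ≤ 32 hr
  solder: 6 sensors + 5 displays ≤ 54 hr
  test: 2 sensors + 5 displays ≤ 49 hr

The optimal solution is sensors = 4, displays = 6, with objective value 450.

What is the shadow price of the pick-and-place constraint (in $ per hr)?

9

At the optimum: components uses 32 of 51 (slack = 19); pick-and-place uses 32 of 32 (binding); solder uses 54 of 54 (binding); test uses 38 of 49 (slack = 11).
By complementary slackness, y = 0 for the non-binding constraints.
The binding rows give the dual system: 5·y_pick-and-place + 6·y_solder = 63 and 2·y_pick-and-place + 5·y_solder = 33.
Solving: y_pick-and-place = 9, y_solder = 3.
Shadow price of pick-and-place = 9.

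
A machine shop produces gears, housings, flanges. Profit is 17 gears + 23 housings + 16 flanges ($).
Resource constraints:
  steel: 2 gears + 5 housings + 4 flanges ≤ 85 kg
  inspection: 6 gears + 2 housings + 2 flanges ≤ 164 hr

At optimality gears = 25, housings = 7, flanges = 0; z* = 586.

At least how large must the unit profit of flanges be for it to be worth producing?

19

At the optimum: steel uses 85 of 85 (binding); inspection uses 164 of 164 (binding).
The binding rows give the dual system: 2·y_steel + 6·y_inspection = 17 and 5·y_steel + 2·y_inspection = 23.
This yields shadow prices y_steel = 4, y_inspection = 1.5.
flanges enters the basis when its profit ≥ yᵀa₃ = 4·4 + 1.5·2 = 19.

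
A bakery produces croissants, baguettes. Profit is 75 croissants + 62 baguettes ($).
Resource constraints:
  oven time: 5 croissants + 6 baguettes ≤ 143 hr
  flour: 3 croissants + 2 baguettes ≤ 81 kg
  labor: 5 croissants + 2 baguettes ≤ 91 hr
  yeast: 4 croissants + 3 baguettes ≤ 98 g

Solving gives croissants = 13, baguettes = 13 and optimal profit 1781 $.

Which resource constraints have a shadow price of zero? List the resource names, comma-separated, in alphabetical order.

oven time: 143/143 (binding)
flour: 65/81 (slack 16)
labor: 91/91 (binding)
yeast: 91/98 (slack 7)
By complementary slackness, a constraint with positive slack has shadow price 0 → flour, yeast.

flour, yeast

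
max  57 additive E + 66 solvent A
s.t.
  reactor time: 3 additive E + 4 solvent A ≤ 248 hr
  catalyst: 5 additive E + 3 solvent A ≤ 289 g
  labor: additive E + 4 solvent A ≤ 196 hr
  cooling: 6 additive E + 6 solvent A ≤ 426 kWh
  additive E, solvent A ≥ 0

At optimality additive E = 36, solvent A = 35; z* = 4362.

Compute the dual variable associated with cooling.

5

Binding: reactor time and cooling. Non-binding: catalyst (4 unused), labor (20 unused).
By complementary slackness, y = 0 for the non-binding constraints.
From A_Bᵀ y = c: 3·y_reactor time + 6·y_cooling = 57; 4·y_reactor time + 6·y_cooling = 66.
→ y_reactor time = 9 and y_cooling = 5.
Shadow price of cooling = 5.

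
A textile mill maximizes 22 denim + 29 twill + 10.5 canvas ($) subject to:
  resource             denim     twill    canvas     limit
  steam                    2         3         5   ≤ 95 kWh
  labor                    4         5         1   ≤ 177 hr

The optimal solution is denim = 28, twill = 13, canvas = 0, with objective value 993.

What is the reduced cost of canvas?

-8.5

Both steam and labor are binding at x*.
From A_Bᵀ y = c: 2·y_steam + 4·y_labor = 22; 3·y_steam + 5·y_labor = 29.
→ y_steam = 3 and y_labor = 4.
Reduced cost of canvas: c₃ − yᵀa₃ = 10.5 − (3·5 + 4·1) = 10.5 − 19 = -8.5.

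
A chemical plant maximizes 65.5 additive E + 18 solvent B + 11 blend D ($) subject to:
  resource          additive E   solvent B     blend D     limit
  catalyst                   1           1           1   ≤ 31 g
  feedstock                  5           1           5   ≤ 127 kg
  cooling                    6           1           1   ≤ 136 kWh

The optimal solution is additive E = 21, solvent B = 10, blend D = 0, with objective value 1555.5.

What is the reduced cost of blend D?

-7

Check each constraint at x*: catalyst 31/31 (tight); feedstock 115/127 (slack 12); cooling 136/136 (tight).
Since feedstock is not tight, its dual is 0.
From A_Bᵀ y = c: 1·y_catalyst + 6·y_cooling = 65.5; 1·y_catalyst + 1·y_cooling = 18.
This yields shadow prices y_catalyst = 8.5, y_cooling = 9.5.
Reduced cost of blend D: c₃ − yᵀa₃ = 11 − (8.5·1 + 9.5·1) = 11 − 18 = -7.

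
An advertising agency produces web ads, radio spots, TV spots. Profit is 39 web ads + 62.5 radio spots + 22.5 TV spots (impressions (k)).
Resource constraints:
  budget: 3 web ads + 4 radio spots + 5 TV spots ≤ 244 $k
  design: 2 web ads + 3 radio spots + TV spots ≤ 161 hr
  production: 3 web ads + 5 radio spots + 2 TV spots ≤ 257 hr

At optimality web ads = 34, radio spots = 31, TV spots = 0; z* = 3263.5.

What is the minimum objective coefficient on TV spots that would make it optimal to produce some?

Check each constraint at x*: budget 226/244 (slack 18); design 161/161 (tight); production 257/257 (tight).
Slack constraints have shadow price 0 (complementary slackness).
From A_Bᵀ y = c: 2·y_design + 3·y_production = 39; 3·y_design + 5·y_production = 62.5.
This yields shadow prices y_design = 7.5, y_production = 8.
TV spots enters the basis when its profit ≥ yᵀa₃ = 7.5·1 + 8·2 = 23.5.

23.5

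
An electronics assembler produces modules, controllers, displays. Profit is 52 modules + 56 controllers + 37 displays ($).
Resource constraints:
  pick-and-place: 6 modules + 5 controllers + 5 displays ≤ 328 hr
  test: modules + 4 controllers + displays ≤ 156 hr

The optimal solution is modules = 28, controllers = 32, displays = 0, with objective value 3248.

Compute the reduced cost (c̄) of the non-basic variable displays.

Check each constraint at x*: pick-and-place 328/328 (tight); test 156/156 (tight).
From A_Bᵀ y = c: 6·y_pick-and-place + 1·y_test = 52; 5·y_pick-and-place + 4·y_test = 56.
This yields shadow prices y_pick-and-place = 8, y_test = 4.
Reduced cost of displays: c₃ − yᵀa₃ = 37 − (8·5 + 4·1) = 37 − 44 = -7.

-7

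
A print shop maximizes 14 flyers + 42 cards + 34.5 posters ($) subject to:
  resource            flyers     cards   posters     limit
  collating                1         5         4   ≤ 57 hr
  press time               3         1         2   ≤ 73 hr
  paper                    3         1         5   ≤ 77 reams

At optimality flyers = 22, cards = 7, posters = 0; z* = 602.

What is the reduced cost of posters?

-1.5

Binding: collating and press time. Non-binding: paper (4 unused).
Since paper is not tight, its dual is 0.
From A_Bᵀ y = c: 1·y_collating + 3·y_press time = 14; 5·y_collating + 1·y_press time = 42.
→ y_collating = 8 and y_press time = 2.
Reduced cost of posters: c₃ − yᵀa₃ = 34.5 − (8·4 + 2·2) = 34.5 − 36 = -1.5.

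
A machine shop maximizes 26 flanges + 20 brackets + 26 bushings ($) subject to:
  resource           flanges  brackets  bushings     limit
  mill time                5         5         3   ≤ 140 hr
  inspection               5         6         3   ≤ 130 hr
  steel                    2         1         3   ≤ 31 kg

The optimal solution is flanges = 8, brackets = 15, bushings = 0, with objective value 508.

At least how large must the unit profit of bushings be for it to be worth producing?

30

Binding: inspection and steel. Non-binding: mill time (25 unused).
Slack constraints have shadow price 0 (complementary slackness).
The binding rows give the dual system: 5·y_inspection + 2·y_steel = 26 and 6·y_inspection + 1·y_steel = 20.
→ y_inspection = 2 and y_steel = 8.
bushings enters the basis when its profit ≥ yᵀa₃ = 2·3 + 8·3 = 30.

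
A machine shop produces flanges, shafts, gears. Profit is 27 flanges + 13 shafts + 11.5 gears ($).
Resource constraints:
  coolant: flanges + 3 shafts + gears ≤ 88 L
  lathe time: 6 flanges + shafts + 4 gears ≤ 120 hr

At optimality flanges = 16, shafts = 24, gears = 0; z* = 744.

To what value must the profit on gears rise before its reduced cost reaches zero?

Check each constraint at x*: coolant 88/88 (tight); lathe time 120/120 (tight).
From A_Bᵀ y = c: 1·y_coolant + 6·y_lathe time = 27; 3·y_coolant + 1·y_lathe time = 13.
Solving: y_coolant = 3, y_lathe time = 4.
gears enters the basis when its profit ≥ yᵀa₃ = 3·1 + 4·4 = 19.

19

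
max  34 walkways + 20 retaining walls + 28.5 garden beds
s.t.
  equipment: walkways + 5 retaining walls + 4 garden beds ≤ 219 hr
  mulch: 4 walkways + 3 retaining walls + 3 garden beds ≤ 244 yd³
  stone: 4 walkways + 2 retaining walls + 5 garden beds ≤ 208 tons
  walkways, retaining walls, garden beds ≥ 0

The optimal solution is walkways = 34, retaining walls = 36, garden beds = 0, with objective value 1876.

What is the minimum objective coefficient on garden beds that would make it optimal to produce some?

36.5

At the optimum: equipment uses 214 of 219 (slack = 5); mulch uses 244 of 244 (binding); stone uses 208 of 208 (binding).
Since equipment is not tight, its dual is 0.
Dual feasibility on the basic columns requires 4·y_mulch + 4·y_stone = 34, 3·y_mulch + 2·y_stone = 20.
Solving: y_mulch = 3, y_stone = 5.5.
garden beds enters the basis when its profit ≥ yᵀa₃ = 3·3 + 5.5·5 = 36.5.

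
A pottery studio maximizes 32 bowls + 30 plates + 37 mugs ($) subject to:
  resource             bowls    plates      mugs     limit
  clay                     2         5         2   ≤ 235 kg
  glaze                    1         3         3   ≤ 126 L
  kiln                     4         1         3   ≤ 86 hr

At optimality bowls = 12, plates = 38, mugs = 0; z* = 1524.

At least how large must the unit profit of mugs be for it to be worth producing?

Binding: glaze and kiln. Non-binding: clay (21 unused).
Slack constraints have shadow price 0 (complementary slackness).
The binding rows give the dual system: 1·y_glaze + 4·y_kiln = 32 and 3·y_glaze + 1·y_kiln = 30.
→ y_glaze = 8 and y_kiln = 6.
mugs enters the basis when its profit ≥ yᵀa₃ = 8·3 + 6·3 = 42.

42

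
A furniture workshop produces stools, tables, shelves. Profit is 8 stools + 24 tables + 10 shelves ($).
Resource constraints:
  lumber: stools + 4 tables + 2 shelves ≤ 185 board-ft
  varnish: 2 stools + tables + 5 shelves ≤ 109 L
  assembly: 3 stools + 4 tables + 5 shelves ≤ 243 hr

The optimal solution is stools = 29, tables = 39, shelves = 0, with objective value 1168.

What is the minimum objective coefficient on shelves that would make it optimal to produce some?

15

Binding: lumber and assembly. Non-binding: varnish (12 unused).
By complementary slackness, y = 0 for the non-binding constraint.
From A_Bᵀ y = c: 1·y_lumber + 3·y_assembly = 8; 4·y_lumber + 4·y_assembly = 24.
This yields shadow prices y_lumber = 5, y_assembly = 1.
shelves enters the basis when its profit ≥ yᵀa₃ = 5·2 + 1·5 = 15.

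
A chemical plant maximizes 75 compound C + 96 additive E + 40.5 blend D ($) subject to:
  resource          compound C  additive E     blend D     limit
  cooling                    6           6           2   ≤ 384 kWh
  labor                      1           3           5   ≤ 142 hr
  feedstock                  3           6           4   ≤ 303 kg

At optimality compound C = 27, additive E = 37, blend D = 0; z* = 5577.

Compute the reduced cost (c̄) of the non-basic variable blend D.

Check each constraint at x*: cooling 384/384 (tight); labor 138/142 (slack 4); feedstock 303/303 (tight).
Since labor is not tight, its dual is 0.
The binding rows give the dual system: 6·y_cooling + 3·y_feedstock = 75 and 6·y_cooling + 6·y_feedstock = 96.
This yields shadow prices y_cooling = 9, y_feedstock = 7.
Reduced cost of blend D: c₃ − yᵀa₃ = 40.5 − (9·2 + 7·4) = 40.5 − 46 = -5.5.

-5.5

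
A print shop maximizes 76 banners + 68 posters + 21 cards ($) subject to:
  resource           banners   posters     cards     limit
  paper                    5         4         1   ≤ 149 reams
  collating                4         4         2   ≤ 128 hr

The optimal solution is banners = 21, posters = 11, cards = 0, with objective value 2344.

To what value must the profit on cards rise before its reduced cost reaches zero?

26

Both paper and collating are binding at x*.
Dual feasibility on the basic columns requires 5·y_paper + 4·y_collating = 76, 4·y_paper + 4·y_collating = 68.
Solving: y_paper = 8, y_collating = 9.
cards enters the basis when its profit ≥ yᵀa₃ = 8·1 + 9·2 = 26.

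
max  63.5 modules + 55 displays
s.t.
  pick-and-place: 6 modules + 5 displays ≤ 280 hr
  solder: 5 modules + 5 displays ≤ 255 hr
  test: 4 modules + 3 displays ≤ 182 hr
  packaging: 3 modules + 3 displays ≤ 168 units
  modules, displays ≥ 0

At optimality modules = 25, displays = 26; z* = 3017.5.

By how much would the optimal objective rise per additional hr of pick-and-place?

At the optimum: pick-and-place uses 280 of 280 (binding); solder uses 255 of 255 (binding); test uses 178 of 182 (slack = 4); packaging uses 153 of 168 (slack = 15).
Since test, packaging are not tight, their duals are 0.
The binding rows give the dual system: 6·y_pick-and-place + 5·y_solder = 63.5 and 5·y_pick-and-place + 5·y_solder = 55.
→ y_pick-and-place = 8.5 and y_solder = 2.5.
Shadow price of pick-and-place = 8.5.

8.5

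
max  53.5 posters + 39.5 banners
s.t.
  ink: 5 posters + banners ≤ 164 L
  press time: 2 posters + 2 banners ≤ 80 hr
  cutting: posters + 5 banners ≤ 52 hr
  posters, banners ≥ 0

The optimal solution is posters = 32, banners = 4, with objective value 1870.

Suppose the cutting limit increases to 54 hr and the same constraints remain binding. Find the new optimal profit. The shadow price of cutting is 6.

Δb = 2, so new z* = 1870 + (6)·(2) = 1870 + 12 = 1882.

1882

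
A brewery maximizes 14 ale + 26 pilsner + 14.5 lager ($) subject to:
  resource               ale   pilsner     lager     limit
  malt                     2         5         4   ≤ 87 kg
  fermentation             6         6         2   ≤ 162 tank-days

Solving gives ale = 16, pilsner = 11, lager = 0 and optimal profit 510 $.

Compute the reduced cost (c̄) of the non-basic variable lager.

-3.5

Both malt and fermentation are binding at x*.
Dual feasibility on the basic columns requires 2·y_malt + 6·y_fermentation = 14, 5·y_malt + 6·y_fermentation = 26.
Solving: y_malt = 4, y_fermentation = 1.
Reduced cost of lager: c₃ − yᵀa₃ = 14.5 − (4·4 + 1·2) = 14.5 − 18 = -3.5.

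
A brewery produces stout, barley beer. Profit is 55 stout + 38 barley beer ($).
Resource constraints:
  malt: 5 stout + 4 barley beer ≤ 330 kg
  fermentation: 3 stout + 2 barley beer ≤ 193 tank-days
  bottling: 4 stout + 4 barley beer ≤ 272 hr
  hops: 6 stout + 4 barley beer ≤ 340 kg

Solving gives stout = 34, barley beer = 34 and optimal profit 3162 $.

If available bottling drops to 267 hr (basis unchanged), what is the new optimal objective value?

3157

Check each constraint at x*: malt 306/330 (slack 24); fermentation 170/193 (slack 23); bottling 272/272 (tight); hops 340/340 (tight).
Since malt, fermentation are not tight, their duals are 0.
From A_Bᵀ y = c: 4·y_bottling + 6·y_hops = 55; 4·y_bottling + 4·y_hops = 38.
This yields shadow prices y_bottling = 1, y_hops = 8.5.
Δz = y_bottling·Δb = 1 × (-5) = -5, so new z* = 3162 − 5 = 3157.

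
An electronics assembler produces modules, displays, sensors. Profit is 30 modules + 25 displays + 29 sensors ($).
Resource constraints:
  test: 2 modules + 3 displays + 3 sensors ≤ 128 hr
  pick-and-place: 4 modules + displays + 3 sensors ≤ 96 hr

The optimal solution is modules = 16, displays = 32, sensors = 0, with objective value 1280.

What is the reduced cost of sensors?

-4

At the optimum: test uses 128 of 128 (binding); pick-and-place uses 96 of 96 (binding).
From A_Bᵀ y = c: 2·y_test + 4·y_pick-and-place = 30; 3·y_test + 1·y_pick-and-place = 25.
Solving: y_test = 7, y_pick-and-place = 4.
Reduced cost of sensors: c₃ − yᵀa₃ = 29 − (7·3 + 4·3) = 29 − 33 = -4.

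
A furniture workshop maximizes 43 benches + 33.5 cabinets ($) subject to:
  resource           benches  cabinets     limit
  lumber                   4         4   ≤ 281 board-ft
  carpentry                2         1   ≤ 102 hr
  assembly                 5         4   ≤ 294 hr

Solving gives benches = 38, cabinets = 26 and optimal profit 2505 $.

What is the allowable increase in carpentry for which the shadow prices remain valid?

Binding constraints: carpentry, assembly. The basis is B = [[2,1],[5,4]] with det 3.
Per unit increase in carpentry, x* moves by d = (1.3333, -1.6667).
The basis stays optimal until cabinets reaches 0; allowable increase = 15.6 hr.

15.6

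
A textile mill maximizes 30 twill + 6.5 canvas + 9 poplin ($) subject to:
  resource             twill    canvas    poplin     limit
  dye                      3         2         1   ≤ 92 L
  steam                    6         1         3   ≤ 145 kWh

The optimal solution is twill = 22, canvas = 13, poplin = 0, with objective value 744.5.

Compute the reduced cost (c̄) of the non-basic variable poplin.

-5.5

At the optimum: dye uses 92 of 92 (binding); steam uses 145 of 145 (binding).
From A_Bᵀ y = c: 3·y_dye + 6·y_steam = 30; 2·y_dye + 1·y_steam = 6.5.
→ y_dye = 1 and y_steam = 4.5.
Reduced cost of poplin: c₃ − yᵀa₃ = 9 − (1·1 + 4.5·3) = 9 − 14.5 = -5.5.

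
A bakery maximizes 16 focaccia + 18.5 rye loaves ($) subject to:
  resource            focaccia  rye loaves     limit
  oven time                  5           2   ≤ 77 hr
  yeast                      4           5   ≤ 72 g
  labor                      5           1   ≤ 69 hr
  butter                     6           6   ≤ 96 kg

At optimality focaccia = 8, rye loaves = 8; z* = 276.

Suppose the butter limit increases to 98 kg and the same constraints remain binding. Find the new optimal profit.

278

At the optimum: oven time uses 56 of 77 (slack = 21); yeast uses 72 of 72 (binding); labor uses 48 of 69 (slack = 21); butter uses 96 of 96 (binding).
By complementary slackness, y = 0 for the non-binding constraints.
Dual feasibility on the basic columns requires 4·y_yeast + 6·y_butter = 16, 5·y_yeast + 6·y_butter = 18.5.
This yields shadow prices y_yeast = 2.5, y_butter = 1.
Δz = y_butter·Δb = 1 × (2) = 2, so new z* = 276 + 2 = 278.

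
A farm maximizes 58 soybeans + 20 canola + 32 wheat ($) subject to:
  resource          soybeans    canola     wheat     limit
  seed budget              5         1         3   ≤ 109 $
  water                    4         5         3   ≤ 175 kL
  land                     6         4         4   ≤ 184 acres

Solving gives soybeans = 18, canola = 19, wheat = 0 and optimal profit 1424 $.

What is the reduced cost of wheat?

Binding: seed budget and land. Non-binding: water (8 unused).
By complementary slackness, y = 0 for the non-binding constraint.
The binding rows give the dual system: 5·y_seed budget + 6·y_land = 58 and 1·y_seed budget + 4·y_land = 20.
This yields shadow prices y_seed budget = 8, y_land = 3.
Reduced cost of wheat: c₃ − yᵀa₃ = 32 − (8·3 + 3·4) = 32 − 36 = -4.

-4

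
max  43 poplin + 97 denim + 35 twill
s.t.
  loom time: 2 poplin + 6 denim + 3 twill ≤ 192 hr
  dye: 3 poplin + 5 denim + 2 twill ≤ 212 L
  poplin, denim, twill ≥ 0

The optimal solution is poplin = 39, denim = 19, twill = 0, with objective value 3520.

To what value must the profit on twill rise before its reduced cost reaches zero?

At the optimum: loom time uses 192 of 192 (binding); dye uses 212 of 212 (binding).
Dual feasibility on the basic columns requires 2·y_loom time + 3·y_dye = 43, 6·y_loom time + 5·y_dye = 97.
Solving: y_loom time = 9.5, y_dye = 8.
twill enters the basis when its profit ≥ yᵀa₃ = 9.5·3 + 8·2 = 44.5.

44.5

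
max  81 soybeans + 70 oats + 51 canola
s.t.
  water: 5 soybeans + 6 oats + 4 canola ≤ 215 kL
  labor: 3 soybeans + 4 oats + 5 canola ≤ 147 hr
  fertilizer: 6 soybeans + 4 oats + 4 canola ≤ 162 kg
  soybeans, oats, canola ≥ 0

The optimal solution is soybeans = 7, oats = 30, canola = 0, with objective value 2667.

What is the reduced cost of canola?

-7

Binding: water and fertilizer. Non-binding: labor (6 unused).
Slack constraints have shadow price 0 (complementary slackness).
The binding rows give the dual system: 5·y_water + 6·y_fertilizer = 81 and 6·y_water + 4·y_fertilizer = 70.
Solving: y_water = 6, y_fertilizer = 8.5.
Reduced cost of canola: c₃ − yᵀa₃ = 51 − (6·4 + 8.5·4) = 51 − 58 = -7.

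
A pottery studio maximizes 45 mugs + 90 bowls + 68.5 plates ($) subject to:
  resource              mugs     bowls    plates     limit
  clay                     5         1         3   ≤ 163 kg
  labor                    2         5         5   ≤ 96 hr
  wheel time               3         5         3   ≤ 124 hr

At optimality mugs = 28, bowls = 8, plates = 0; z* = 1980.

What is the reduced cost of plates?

Check each constraint at x*: clay 148/163 (slack 15); labor 96/96 (tight); wheel time 124/124 (tight).
Slack constraints have shadow price 0 (complementary slackness).
Dual feasibility on the basic columns requires 2·y_labor + 3·y_wheel time = 45, 5·y_labor + 5·y_wheel time = 90.
→ y_labor = 9 and y_wheel time = 9.
Reduced cost of plates: c₃ − yᵀa₃ = 68.5 − (9·5 + 9·3) = 68.5 − 72 = -3.5.

-3.5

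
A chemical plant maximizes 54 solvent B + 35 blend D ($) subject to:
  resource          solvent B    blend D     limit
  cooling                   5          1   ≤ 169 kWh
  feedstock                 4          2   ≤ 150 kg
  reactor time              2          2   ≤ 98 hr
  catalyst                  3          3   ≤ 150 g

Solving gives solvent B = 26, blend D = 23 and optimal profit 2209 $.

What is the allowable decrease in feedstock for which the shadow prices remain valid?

Binding constraints: feedstock, reactor time. The basis is B = [[4,2],[2,2]] with det 4.
Per unit decrease in feedstock, x* moves by d = (-0.5, 0.5).
The basis stays optimal until solvent B reaches 0; allowable decrease = 52 kg.

52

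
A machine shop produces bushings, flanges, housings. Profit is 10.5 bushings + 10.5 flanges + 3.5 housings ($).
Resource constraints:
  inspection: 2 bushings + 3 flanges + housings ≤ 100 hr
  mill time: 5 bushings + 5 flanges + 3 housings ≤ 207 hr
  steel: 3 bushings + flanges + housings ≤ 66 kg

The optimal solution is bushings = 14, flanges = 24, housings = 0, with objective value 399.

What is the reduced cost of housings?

-1

Check each constraint at x*: inspection 100/100 (tight); mill time 190/207 (slack 17); steel 66/66 (tight).
Since mill time is not tight, its dual is 0.
From A_Bᵀ y = c: 2·y_inspection + 3·y_steel = 10.5; 3·y_inspection + 1·y_steel = 10.5.
→ y_inspection = 3 and y_steel = 1.5.
Reduced cost of housings: c₃ − yᵀa₃ = 3.5 − (3·1 + 1.5·1) = 3.5 − 4.5 = -1.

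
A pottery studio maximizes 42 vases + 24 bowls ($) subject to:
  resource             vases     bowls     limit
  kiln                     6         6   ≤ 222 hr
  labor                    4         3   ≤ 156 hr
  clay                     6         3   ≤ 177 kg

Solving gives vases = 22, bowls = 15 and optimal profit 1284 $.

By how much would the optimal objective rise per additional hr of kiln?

1

Check each constraint at x*: kiln 222/222 (tight); labor 133/156 (slack 23); clay 177/177 (tight).
Slack constraints have shadow price 0 (complementary slackness).
The binding rows give the dual system: 6·y_kiln + 6·y_clay = 42 and 6·y_kiln + 3·y_clay = 24.
→ y_kiln = 1 and y_clay = 6.
Shadow price of kiln = 1.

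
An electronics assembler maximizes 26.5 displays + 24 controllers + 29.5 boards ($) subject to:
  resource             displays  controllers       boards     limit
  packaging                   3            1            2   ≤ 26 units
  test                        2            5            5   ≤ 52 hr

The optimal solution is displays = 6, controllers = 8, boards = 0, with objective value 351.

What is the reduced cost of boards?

At the optimum: packaging uses 26 of 26 (binding); test uses 52 of 52 (binding).
Dual feasibility on the basic columns requires 3·y_packaging + 2·y_test = 26.5, 1·y_packaging + 5·y_test = 24.
Solving: y_packaging = 6.5, y_test = 3.5.
Reduced cost of boards: c₃ − yᵀa₃ = 29.5 − (6.5·2 + 3.5·5) = 29.5 − 30.5 = -1.

-1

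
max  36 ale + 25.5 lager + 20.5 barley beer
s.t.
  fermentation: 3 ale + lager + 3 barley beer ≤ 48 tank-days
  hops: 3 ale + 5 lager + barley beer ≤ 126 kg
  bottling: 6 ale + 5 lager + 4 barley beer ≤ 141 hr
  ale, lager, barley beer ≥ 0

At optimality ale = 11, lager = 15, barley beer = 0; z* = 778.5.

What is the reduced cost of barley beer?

At the optimum: fermentation uses 48 of 48 (binding); hops uses 108 of 126 (slack = 18); bottling uses 141 of 141 (binding).
Slack constraints have shadow price 0 (complementary slackness).
From A_Bᵀ y = c: 3·y_fermentation + 6·y_bottling = 36; 1·y_fermentation + 5·y_bottling = 25.5.
→ y_fermentation = 3 and y_bottling = 4.5.
Reduced cost of barley beer: c₃ − yᵀa₃ = 20.5 − (3·3 + 4.5·4) = 20.5 − 27 = -6.5.

-6.5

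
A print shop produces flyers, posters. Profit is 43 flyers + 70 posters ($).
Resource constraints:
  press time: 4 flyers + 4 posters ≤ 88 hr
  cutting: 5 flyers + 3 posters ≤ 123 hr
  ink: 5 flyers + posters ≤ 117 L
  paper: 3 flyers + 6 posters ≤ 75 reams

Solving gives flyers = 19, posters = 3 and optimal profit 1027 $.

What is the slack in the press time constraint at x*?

press time used = 4·19 + 4·3 = 88; slack = 88 − 88 = 0.

0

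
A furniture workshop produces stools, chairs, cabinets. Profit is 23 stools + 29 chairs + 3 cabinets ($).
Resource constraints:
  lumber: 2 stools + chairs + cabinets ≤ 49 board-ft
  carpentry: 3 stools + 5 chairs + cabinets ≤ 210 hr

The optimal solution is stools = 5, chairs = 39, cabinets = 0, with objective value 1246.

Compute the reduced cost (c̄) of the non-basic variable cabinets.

-6

Check each constraint at x*: lumber 49/49 (tight); carpentry 210/210 (tight).
From A_Bᵀ y = c: 2·y_lumber + 3·y_carpentry = 23; 1·y_lumber + 5·y_carpentry = 29.
This yields shadow prices y_lumber = 4, y_carpentry = 5.
Reduced cost of cabinets: c₃ − yᵀa₃ = 3 − (4·1 + 5·1) = 3 − 9 = -6.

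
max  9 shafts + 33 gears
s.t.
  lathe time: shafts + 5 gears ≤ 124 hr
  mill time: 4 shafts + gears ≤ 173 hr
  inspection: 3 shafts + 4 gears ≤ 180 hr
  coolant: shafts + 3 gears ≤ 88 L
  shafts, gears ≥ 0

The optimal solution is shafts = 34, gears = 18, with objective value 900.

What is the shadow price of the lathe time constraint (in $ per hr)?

3

Check each constraint at x*: lathe time 124/124 (tight); mill time 154/173 (slack 19); inspection 174/180 (slack 6); coolant 88/88 (tight).
By complementary slackness, y = 0 for the non-binding constraints.
From A_Bᵀ y = c: 1·y_lathe time + 1·y_coolant = 9; 5·y_lathe time + 3·y_coolant = 33.
Solving: y_lathe time = 3, y_coolant = 6.
Shadow price of lathe time = 3.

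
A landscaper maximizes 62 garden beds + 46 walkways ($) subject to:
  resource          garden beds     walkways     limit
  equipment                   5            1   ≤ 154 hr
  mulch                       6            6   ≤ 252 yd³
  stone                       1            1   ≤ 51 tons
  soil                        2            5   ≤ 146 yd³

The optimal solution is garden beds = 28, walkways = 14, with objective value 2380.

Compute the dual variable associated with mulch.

Binding: equipment and mulch. Non-binding: stone (9 unused), soil (20 unused).
By complementary slackness, y = 0 for the non-binding constraints.
The binding rows give the dual system: 5·y_equipment + 6·y_mulch = 62 and 1·y_equipment + 6·y_mulch = 46.
→ y_equipment = 4 and y_mulch = 7.
Shadow price of mulch = 7.

7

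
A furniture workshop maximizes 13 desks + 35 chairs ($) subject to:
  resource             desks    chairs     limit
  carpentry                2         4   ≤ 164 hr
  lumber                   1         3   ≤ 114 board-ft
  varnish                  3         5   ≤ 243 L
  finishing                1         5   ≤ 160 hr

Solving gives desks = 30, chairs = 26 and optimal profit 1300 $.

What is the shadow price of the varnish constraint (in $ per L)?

0

Binding: carpentry and finishing. Non-binding: lumber (6 unused), varnish (23 unused).
Since lumber, varnish are not tight, their duals are 0.
The binding rows give the dual system: 2·y_carpentry + 1·y_finishing = 13 and 4·y_carpentry + 5·y_finishing = 35.
This yields shadow prices y_carpentry = 5, y_finishing = 3.
Shadow price of varnish = 0.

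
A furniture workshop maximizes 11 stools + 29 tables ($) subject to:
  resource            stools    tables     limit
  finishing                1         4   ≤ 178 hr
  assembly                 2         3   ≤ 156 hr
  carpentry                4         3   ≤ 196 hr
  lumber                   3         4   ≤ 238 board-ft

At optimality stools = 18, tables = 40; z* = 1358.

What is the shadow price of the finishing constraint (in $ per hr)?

5

Check each constraint at x*: finishing 178/178 (tight); assembly 156/156 (tight); carpentry 192/196 (slack 4); lumber 214/238 (slack 24).
Since carpentry, lumber are not tight, their duals are 0.
From A_Bᵀ y = c: 1·y_finishing + 2·y_assembly = 11; 4·y_finishing + 3·y_assembly = 29.
Solving: y_finishing = 5, y_assembly = 3.
Shadow price of finishing = 5.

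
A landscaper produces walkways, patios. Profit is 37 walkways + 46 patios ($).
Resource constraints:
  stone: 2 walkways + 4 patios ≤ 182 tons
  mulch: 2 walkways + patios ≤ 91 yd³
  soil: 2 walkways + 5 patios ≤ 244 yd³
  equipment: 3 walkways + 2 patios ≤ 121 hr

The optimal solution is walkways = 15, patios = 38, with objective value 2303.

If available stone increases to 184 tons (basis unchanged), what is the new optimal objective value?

Binding: stone and equipment. Non-binding: mulch (23 unused), soil (24 unused).
Slack constraints have shadow price 0 (complementary slackness).
The binding rows give the dual system: 2·y_stone + 3·y_equipment = 37 and 4·y_stone + 2·y_equipment = 46.
Solving: y_stone = 8, y_equipment = 7.
Δz = y_stone·Δb = 8 × (2) = 16, so new z* = 2303 + 16 = 2319.

2319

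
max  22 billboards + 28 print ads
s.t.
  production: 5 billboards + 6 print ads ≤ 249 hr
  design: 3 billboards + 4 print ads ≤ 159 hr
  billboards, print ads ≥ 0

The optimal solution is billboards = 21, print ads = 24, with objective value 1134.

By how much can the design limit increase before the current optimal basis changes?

7

Binding constraints: production, design. The basis is B = [[5,6],[3,4]] with det 2.
Per unit increase in design, x* moves by d = (-3, 2.5).
The basis stays optimal until billboards reaches 0; allowable increase = 7 hr.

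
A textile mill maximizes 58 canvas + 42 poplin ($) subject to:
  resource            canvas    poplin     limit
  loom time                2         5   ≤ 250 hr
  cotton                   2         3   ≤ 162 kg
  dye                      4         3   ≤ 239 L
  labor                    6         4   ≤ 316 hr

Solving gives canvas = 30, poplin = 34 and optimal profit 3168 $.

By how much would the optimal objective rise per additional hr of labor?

9

At the optimum: loom time uses 230 of 250 (slack = 20); cotton uses 162 of 162 (binding); dye uses 222 of 239 (slack = 17); labor uses 316 of 316 (binding).
By complementary slackness, y = 0 for the non-binding constraints.
From A_Bᵀ y = c: 2·y_cotton + 6·y_labor = 58; 3·y_cotton + 4·y_labor = 42.
This yields shadow prices y_cotton = 2, y_labor = 9.
Shadow price of labor = 9.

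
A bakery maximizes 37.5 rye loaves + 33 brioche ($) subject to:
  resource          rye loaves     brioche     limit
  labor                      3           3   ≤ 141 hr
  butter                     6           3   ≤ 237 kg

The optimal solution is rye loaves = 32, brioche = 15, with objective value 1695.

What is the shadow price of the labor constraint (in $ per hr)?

Both labor and butter are binding at x*.
Dual feasibility on the basic columns requires 3·y_labor + 6·y_butter = 37.5, 3·y_labor + 3·y_butter = 33.
Solving: y_labor = 9.5, y_butter = 1.5.
Shadow price of labor = 9.5.

9.5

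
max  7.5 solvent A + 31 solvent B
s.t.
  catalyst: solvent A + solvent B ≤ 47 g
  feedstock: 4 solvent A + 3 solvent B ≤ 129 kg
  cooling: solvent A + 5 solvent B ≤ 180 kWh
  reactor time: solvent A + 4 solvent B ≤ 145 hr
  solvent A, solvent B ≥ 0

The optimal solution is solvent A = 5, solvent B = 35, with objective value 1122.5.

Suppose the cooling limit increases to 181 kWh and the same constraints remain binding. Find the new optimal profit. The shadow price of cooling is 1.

Δb = 1, so new z* = 1122.5 + (1)·(1) = 1122.5 + 1 = 1123.5.

1123.5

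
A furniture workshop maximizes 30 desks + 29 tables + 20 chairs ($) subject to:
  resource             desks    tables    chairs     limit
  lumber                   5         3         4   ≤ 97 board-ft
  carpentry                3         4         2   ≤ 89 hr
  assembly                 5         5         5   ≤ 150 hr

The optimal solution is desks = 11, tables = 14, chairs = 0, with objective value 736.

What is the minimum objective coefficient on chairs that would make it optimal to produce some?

22

Binding: lumber and carpentry. Non-binding: assembly (25 unused).
By complementary slackness, y = 0 for the non-binding constraint.
The binding rows give the dual system: 5·y_lumber + 3·y_carpentry = 30 and 3·y_lumber + 4·y_carpentry = 29.
→ y_lumber = 3 and y_carpentry = 5.
chairs enters the basis when its profit ≥ yᵀa₃ = 3·4 + 5·2 = 22.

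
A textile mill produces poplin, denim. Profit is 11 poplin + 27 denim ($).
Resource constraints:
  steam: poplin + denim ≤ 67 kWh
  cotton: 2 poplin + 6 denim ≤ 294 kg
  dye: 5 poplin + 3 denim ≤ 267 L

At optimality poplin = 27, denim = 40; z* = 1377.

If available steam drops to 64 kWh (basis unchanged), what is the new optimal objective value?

1368

Binding: steam and cotton. Non-binding: dye (12 unused).
By complementary slackness, y = 0 for the non-binding constraint.
From A_Bᵀ y = c: 1·y_steam + 2·y_cotton = 11; 1·y_steam + 6·y_cotton = 27.
This yields shadow prices y_steam = 3, y_cotton = 4.
Δz = y_steam·Δb = 3 × (-3) = -9, so new z* = 1377 − 9 = 1368.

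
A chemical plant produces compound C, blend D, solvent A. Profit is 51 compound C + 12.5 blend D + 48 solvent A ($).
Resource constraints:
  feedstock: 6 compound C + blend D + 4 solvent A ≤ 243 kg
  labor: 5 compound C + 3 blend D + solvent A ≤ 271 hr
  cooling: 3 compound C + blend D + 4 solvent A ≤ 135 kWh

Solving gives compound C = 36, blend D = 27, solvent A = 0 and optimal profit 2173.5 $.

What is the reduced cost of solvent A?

-2

Binding: feedstock and cooling. Non-binding: labor (10 unused).
By complementary slackness, y = 0 for the non-binding constraint.
The binding rows give the dual system: 6·y_feedstock + 3·y_cooling = 51 and 1·y_feedstock + 1·y_cooling = 12.5.
→ y_feedstock = 4.5 and y_cooling = 8.
Reduced cost of solvent A: c₃ − yᵀa₃ = 48 − (4.5·4 + 8·4) = 48 − 50 = -2.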